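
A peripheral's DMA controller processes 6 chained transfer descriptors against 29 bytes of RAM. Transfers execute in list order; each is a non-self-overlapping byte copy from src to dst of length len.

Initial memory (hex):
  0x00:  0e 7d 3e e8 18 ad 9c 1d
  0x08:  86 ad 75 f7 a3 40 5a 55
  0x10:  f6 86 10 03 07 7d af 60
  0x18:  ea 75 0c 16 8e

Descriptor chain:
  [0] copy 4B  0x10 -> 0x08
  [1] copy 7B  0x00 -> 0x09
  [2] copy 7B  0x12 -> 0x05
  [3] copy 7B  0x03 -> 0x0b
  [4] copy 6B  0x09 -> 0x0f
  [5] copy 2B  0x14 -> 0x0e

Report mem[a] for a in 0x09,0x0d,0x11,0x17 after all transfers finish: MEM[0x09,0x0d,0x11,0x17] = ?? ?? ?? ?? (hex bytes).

D0: mem[0x08..0x0b] <- [f6 86 10 03]
D1: mem[0x09..0x0f] <- [0e 7d 3e e8 18 ad 9c]
D2: mem[0x05..0x0b] <- [10 03 07 7d af 60 ea]
D3: mem[0x0b..0x11] <- [e8 18 10 03 07 7d af]
D4: mem[0x0f..0x14] <- [af 60 e8 18 10 03]
D5: mem[0x0e..0x0f] <- [03 7d]
query mem[0x09]=0xaf, mem[0x0d]=0x10, mem[0x11]=0xe8, mem[0x17]=0x60

MEM[0x09,0x0d,0x11,0x17] = af 10 e8 60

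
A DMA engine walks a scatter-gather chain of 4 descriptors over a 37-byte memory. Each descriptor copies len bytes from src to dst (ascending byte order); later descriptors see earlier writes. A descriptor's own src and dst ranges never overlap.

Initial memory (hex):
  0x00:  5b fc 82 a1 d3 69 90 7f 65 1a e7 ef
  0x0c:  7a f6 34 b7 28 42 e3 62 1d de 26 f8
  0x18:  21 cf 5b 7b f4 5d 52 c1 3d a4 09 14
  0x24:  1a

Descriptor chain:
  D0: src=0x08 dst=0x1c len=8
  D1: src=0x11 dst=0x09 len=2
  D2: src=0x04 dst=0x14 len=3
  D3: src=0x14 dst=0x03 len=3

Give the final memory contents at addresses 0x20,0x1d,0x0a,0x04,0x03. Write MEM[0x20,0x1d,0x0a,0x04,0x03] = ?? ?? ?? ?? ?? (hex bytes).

[0] 0x08->0x1c len=8 : 65 1a e7 ef 7a f6 34 b7
[1] 0x11->0x09 len=2 : 42 e3
[2] 0x04->0x14 len=3 : d3 69 90
[3] 0x14->0x03 len=3 : d3 69 90
query mem[0x20]=0x7a, mem[0x1d]=0x1a, mem[0x0a]=0xe3, mem[0x04]=0x69, mem[0x03]=0xd3

MEM[0x20,0x1d,0x0a,0x04,0x03] = 7a 1a e3 69 d3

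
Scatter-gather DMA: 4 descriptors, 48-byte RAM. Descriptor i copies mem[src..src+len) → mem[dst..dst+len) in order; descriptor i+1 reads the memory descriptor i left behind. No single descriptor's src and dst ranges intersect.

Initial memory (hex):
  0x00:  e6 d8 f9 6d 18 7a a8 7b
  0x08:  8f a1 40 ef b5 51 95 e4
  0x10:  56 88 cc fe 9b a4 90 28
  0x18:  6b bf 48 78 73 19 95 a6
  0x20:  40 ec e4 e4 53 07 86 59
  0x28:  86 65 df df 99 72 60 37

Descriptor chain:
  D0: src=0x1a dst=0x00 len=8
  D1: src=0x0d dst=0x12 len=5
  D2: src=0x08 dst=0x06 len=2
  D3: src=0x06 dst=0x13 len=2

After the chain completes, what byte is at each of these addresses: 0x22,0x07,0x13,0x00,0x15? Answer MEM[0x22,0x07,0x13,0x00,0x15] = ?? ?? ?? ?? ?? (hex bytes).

MEM[0x22,0x07,0x13,0x00,0x15] = e4 a1 8f 48 56

[0] 0x1a->0x00 len=8 : 48 78 73 19 95 a6 40 ec
[1] 0x0d->0x12 len=5 : 51 95 e4 56 88
[2] 0x08->0x06 len=2 : 8f a1
[3] 0x06->0x13 len=2 : 8f a1
query mem[0x22]=0xe4, mem[0x07]=0xa1, mem[0x13]=0x8f, mem[0x00]=0x48, mem[0x15]=0x56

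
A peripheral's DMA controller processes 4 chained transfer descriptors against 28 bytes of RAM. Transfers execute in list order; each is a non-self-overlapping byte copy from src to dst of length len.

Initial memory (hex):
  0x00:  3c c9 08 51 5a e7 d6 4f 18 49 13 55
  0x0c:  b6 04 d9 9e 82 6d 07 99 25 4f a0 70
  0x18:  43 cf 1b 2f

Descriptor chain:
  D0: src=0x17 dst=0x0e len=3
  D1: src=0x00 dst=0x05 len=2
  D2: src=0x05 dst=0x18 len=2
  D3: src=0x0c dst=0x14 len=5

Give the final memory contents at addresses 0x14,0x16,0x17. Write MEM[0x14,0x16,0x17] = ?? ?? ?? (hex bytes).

MEM[0x14,0x16,0x17] = b6 70 43

  after D0: wrote 3B at 0x0e = 7043cf
  after D1: wrote 2B at 0x05 = 3cc9
  after D2: wrote 2B at 0x18 = 3cc9
  after D3: wrote 5B at 0x14 = b6047043cf
query mem[0x14]=0xb6, mem[0x16]=0x70, mem[0x17]=0x43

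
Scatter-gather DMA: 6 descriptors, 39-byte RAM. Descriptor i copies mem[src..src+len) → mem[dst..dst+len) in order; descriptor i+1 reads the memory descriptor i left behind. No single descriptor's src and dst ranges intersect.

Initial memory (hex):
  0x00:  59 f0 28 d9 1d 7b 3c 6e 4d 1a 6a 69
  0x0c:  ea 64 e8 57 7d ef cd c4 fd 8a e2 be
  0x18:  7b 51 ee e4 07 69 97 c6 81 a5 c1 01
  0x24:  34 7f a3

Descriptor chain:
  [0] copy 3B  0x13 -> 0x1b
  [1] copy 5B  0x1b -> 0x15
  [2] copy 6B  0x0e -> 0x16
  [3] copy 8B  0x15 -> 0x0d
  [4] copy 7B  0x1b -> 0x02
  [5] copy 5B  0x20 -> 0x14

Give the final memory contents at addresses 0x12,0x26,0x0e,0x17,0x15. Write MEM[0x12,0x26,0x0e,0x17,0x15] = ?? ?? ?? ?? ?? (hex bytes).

MEM[0x12,0x26,0x0e,0x17,0x15] = cd a3 e8 01 a5

[0] 0x13->0x1b len=3 : c4 fd 8a
[1] 0x1b->0x15 len=5 : c4 fd 8a 97 c6
[2] 0x0e->0x16 len=6 : e8 57 7d ef cd c4
[3] 0x15->0x0d len=8 : c4 e8 57 7d ef cd c4 fd
[4] 0x1b->0x02 len=7 : c4 fd 8a 97 c6 81 a5
[5] 0x20->0x14 len=5 : 81 a5 c1 01 34
query mem[0x12]=0xcd, mem[0x26]=0xa3, mem[0x0e]=0xe8, mem[0x17]=0x01, mem[0x15]=0xa5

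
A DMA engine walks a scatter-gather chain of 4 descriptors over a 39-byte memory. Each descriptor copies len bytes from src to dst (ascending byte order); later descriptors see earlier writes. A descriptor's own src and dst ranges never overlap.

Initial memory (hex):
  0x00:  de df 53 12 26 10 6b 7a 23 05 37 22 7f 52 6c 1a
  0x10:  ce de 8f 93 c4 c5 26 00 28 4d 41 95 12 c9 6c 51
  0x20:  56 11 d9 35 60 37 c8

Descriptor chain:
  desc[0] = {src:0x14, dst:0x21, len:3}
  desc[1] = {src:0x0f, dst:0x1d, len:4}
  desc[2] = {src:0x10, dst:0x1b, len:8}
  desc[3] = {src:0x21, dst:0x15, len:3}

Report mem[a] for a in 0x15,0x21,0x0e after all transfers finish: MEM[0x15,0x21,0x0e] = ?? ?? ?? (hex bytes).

MEM[0x15,0x21,0x0e] = 26 26 6c

D0: mem[0x21..0x23] <- [c4 c5 26]
D1: mem[0x1d..0x20] <- [1a ce de 8f]
D2: mem[0x1b..0x22] <- [ce de 8f 93 c4 c5 26 00]
D3: mem[0x15..0x17] <- [26 00 26]
query mem[0x15]=0x26, mem[0x21]=0x26, mem[0x0e]=0x6c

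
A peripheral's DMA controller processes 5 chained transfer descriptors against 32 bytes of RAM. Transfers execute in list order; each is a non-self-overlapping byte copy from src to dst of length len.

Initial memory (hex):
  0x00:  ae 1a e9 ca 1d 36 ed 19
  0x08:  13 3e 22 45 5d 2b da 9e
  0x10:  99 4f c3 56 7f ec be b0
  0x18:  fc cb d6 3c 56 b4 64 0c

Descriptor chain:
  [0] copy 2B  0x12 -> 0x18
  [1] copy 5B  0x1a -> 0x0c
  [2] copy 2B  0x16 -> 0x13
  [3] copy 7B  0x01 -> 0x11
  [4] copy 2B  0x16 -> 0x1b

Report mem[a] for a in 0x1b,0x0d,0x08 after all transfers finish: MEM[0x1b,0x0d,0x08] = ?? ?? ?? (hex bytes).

[0] 0x12->0x18 len=2 : c3 56
[1] 0x1a->0x0c len=5 : d6 3c 56 b4 64
[2] 0x16->0x13 len=2 : be b0
[3] 0x01->0x11 len=7 : 1a e9 ca 1d 36 ed 19
[4] 0x16->0x1b len=2 : ed 19
query mem[0x1b]=0xed, mem[0x0d]=0x3c, mem[0x08]=0x13

MEM[0x1b,0x0d,0x08] = ed 3c 13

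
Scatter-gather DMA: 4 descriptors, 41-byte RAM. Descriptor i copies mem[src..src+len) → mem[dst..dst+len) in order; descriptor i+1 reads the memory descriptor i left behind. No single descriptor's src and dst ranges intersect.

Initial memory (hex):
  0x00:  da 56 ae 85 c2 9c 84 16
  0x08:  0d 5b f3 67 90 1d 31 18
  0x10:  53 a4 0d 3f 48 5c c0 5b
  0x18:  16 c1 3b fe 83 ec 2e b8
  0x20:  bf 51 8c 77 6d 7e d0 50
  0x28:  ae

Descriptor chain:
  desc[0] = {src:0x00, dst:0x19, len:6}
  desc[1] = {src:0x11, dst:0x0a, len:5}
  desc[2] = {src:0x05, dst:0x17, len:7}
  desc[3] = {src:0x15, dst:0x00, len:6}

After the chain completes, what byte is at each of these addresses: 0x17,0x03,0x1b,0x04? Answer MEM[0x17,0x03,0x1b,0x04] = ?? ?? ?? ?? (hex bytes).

MEM[0x17,0x03,0x1b,0x04] = 9c 84 5b 16

[0] 0x00->0x19 len=6 : da 56 ae 85 c2 9c
[1] 0x11->0x0a len=5 : a4 0d 3f 48 5c
[2] 0x05->0x17 len=7 : 9c 84 16 0d 5b a4 0d
[3] 0x15->0x00 len=6 : 5c c0 9c 84 16 0d
query mem[0x17]=0x9c, mem[0x03]=0x84, mem[0x1b]=0x5b, mem[0x04]=0x16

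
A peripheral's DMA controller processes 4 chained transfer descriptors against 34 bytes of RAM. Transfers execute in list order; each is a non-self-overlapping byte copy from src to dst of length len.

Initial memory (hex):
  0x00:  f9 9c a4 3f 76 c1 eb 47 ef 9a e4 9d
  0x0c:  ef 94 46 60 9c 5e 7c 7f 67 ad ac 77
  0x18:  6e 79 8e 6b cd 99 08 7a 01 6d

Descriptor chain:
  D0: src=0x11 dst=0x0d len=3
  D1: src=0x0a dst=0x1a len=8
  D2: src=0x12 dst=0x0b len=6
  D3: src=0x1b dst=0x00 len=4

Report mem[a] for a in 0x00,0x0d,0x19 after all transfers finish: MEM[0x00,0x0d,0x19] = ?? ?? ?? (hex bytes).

#0 dst[0x0d+3] := {0x5e,0x7c,0x7f}
#1 dst[0x1a+8] := {0xe4,0x9d,0xef,0x5e,0x7c,0x7f,0x9c,0x5e}
#2 dst[0x0b+6] := {0x7c,0x7f,0x67,0xad,0xac,0x77}
#3 dst[0x00+4] := {0x9d,0xef,0x5e,0x7c}
query mem[0x00]=0x9d, mem[0x0d]=0x67, mem[0x19]=0x79

MEM[0x00,0x0d,0x19] = 9d 67 79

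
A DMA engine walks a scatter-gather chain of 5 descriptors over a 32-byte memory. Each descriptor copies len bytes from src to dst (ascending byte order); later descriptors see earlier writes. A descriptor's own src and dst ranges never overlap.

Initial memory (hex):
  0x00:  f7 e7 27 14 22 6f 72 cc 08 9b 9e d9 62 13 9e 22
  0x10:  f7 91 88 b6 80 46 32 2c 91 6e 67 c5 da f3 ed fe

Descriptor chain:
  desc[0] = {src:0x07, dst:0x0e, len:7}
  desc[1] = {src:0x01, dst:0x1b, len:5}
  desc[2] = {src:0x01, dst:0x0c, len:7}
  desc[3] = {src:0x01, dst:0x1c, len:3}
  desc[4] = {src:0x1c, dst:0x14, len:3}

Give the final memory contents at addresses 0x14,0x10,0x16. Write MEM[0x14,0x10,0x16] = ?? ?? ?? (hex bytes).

MEM[0x14,0x10,0x16] = e7 6f 14

#0 dst[0x0e+7] := {0xcc,0x08,0x9b,0x9e,0xd9,0x62,0x13}
#1 dst[0x1b+5] := {0xe7,0x27,0x14,0x22,0x6f}
#2 dst[0x0c+7] := {0xe7,0x27,0x14,0x22,0x6f,0x72,0xcc}
#3 dst[0x1c+3] := {0xe7,0x27,0x14}
#4 dst[0x14+3] := {0xe7,0x27,0x14}
query mem[0x14]=0xe7, mem[0x10]=0x6f, mem[0x16]=0x14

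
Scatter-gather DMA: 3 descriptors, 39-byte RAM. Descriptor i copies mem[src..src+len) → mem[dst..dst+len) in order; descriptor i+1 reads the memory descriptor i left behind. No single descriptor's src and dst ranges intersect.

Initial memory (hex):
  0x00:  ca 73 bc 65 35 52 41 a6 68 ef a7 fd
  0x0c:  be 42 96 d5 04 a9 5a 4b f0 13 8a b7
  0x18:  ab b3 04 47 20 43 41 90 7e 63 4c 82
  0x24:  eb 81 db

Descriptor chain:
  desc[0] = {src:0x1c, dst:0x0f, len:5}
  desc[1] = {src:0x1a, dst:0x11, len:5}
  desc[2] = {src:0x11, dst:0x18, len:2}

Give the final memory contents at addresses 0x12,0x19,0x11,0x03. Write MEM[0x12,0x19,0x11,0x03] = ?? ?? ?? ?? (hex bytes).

D0: mem[0x0f..0x13] <- [20 43 41 90 7e]
D1: mem[0x11..0x15] <- [04 47 20 43 41]
D2: mem[0x18..0x19] <- [04 47]
query mem[0x12]=0x47, mem[0x19]=0x47, mem[0x11]=0x04, mem[0x03]=0x65

MEM[0x12,0x19,0x11,0x03] = 47 47 04 65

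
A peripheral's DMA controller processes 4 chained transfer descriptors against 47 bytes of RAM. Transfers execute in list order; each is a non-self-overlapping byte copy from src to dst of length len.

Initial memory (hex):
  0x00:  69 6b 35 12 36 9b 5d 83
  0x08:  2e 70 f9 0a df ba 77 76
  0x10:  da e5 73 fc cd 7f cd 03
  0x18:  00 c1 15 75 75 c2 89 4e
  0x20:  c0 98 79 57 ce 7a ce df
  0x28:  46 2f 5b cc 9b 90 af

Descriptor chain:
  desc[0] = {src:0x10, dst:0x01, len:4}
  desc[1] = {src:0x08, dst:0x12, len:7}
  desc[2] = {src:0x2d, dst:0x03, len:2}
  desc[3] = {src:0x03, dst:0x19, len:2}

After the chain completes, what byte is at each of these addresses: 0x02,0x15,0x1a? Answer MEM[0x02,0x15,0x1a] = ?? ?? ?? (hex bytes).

MEM[0x02,0x15,0x1a] = e5 0a af

[0] 0x10->0x01 len=4 : da e5 73 fc
[1] 0x08->0x12 len=7 : 2e 70 f9 0a df ba 77
[2] 0x2d->0x03 len=2 : 90 af
[3] 0x03->0x19 len=2 : 90 af
query mem[0x02]=0xe5, mem[0x15]=0x0a, mem[0x1a]=0xaf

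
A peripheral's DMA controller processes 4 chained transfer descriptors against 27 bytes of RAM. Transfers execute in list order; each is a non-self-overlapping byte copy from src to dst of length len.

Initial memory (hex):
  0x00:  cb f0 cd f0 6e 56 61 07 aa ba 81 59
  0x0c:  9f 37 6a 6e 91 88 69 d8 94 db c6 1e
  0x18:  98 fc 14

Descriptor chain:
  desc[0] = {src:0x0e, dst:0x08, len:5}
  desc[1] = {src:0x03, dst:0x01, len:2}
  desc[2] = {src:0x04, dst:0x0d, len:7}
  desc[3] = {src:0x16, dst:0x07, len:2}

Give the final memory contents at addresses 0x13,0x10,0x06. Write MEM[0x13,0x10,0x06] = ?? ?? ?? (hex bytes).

MEM[0x13,0x10,0x06] = 91 07 61

  after D0: wrote 5B at 0x08 = 6a6e918869
  after D1: wrote 2B at 0x01 = f06e
  after D2: wrote 7B at 0x0d = 6e5661076a6e91
  after D3: wrote 2B at 0x07 = c61e
query mem[0x13]=0x91, mem[0x10]=0x07, mem[0x06]=0x61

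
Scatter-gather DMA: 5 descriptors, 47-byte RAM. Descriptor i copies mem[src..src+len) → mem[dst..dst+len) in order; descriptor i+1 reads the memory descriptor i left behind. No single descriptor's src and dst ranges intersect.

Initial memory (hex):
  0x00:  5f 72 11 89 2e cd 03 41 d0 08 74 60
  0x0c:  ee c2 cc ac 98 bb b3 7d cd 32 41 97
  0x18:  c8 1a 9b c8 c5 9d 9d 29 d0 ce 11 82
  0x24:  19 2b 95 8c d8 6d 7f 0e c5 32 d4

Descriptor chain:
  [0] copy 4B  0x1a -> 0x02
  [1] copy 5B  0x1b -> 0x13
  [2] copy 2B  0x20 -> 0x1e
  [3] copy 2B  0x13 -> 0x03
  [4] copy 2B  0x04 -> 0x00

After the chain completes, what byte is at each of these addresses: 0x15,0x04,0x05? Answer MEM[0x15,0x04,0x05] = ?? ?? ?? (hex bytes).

MEM[0x15,0x04,0x05] = 9d c5 9d

[0] 0x1a->0x02 len=4 : 9b c8 c5 9d
[1] 0x1b->0x13 len=5 : c8 c5 9d 9d 29
[2] 0x20->0x1e len=2 : d0 ce
[3] 0x13->0x03 len=2 : c8 c5
[4] 0x04->0x00 len=2 : c5 9d
query mem[0x15]=0x9d, mem[0x04]=0xc5, mem[0x05]=0x9d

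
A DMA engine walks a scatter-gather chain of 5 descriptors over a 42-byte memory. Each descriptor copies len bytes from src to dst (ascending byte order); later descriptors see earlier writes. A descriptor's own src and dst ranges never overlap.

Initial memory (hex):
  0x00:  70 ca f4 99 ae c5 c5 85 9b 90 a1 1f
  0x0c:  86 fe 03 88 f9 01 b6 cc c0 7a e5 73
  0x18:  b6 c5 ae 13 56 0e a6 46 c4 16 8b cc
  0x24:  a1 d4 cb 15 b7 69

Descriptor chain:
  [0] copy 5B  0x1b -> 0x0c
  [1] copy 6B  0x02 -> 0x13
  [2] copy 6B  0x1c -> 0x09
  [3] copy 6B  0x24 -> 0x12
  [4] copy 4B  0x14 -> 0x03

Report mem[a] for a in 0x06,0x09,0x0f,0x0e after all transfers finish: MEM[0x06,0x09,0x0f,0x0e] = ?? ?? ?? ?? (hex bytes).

MEM[0x06,0x09,0x0f,0x0e] = 69 56 a6 16

[0] 0x1b->0x0c len=5 : 13 56 0e a6 46
[1] 0x02->0x13 len=6 : f4 99 ae c5 c5 85
[2] 0x1c->0x09 len=6 : 56 0e a6 46 c4 16
[3] 0x24->0x12 len=6 : a1 d4 cb 15 b7 69
[4] 0x14->0x03 len=4 : cb 15 b7 69
query mem[0x06]=0x69, mem[0x09]=0x56, mem[0x0f]=0xa6, mem[0x0e]=0x16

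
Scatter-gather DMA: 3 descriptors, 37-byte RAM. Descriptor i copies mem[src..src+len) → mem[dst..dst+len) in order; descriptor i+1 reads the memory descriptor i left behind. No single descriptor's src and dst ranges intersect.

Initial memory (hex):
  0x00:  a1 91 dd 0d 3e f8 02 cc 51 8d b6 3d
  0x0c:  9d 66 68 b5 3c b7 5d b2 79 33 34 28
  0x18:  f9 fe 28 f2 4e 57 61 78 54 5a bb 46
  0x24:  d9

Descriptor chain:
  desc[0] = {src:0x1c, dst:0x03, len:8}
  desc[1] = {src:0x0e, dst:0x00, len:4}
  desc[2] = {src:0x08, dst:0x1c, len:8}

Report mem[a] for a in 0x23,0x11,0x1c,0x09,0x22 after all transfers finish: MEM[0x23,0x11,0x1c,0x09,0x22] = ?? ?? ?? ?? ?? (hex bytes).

MEM[0x23,0x11,0x1c,0x09,0x22] = b5 b7 5a bb 68

[0] 0x1c->0x03 len=8 : 4e 57 61 78 54 5a bb 46
[1] 0x0e->0x00 len=4 : 68 b5 3c b7
[2] 0x08->0x1c len=8 : 5a bb 46 3d 9d 66 68 b5
query mem[0x23]=0xb5, mem[0x11]=0xb7, mem[0x1c]=0x5a, mem[0x09]=0xbb, mem[0x22]=0x68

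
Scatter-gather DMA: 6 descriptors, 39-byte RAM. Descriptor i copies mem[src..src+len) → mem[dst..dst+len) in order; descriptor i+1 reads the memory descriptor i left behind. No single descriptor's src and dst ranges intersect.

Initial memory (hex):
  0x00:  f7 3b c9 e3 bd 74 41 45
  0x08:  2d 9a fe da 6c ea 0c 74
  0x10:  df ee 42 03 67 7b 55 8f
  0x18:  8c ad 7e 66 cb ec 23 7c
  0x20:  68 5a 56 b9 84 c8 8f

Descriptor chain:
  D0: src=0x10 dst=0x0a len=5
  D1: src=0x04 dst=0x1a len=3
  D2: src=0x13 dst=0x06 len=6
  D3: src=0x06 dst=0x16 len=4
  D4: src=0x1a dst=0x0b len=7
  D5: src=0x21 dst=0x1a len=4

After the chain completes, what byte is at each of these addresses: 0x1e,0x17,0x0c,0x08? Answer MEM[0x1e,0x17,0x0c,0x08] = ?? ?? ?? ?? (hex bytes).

#0 dst[0x0a+5] := {0xdf,0xee,0x42,0x03,0x67}
#1 dst[0x1a+3] := {0xbd,0x74,0x41}
#2 dst[0x06+6] := {0x03,0x67,0x7b,0x55,0x8f,0x8c}
#3 dst[0x16+4] := {0x03,0x67,0x7b,0x55}
#4 dst[0x0b+7] := {0xbd,0x74,0x41,0xec,0x23,0x7c,0x68}
#5 dst[0x1a+4] := {0x5a,0x56,0xb9,0x84}
query mem[0x1e]=0x23, mem[0x17]=0x67, mem[0x0c]=0x74, mem[0x08]=0x7b

MEM[0x1e,0x17,0x0c,0x08] = 23 67 74 7b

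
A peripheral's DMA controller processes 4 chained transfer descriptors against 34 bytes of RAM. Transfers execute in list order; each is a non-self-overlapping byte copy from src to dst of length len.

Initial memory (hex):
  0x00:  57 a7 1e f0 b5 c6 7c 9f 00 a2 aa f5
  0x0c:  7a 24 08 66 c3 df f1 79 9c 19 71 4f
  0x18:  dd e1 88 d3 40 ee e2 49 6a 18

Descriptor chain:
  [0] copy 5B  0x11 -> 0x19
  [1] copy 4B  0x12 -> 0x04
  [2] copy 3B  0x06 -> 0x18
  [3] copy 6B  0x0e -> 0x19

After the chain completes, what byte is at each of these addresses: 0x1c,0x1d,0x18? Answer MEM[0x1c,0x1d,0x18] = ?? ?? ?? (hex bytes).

  after D0: wrote 5B at 0x19 = dff1799c19
  after D1: wrote 4B at 0x04 = f1799c19
  after D2: wrote 3B at 0x18 = 9c1900
  after D3: wrote 6B at 0x19 = 0866c3dff179
query mem[0x1c]=0xdf, mem[0x1d]=0xf1, mem[0x18]=0x9c

MEM[0x1c,0x1d,0x18] = df f1 9c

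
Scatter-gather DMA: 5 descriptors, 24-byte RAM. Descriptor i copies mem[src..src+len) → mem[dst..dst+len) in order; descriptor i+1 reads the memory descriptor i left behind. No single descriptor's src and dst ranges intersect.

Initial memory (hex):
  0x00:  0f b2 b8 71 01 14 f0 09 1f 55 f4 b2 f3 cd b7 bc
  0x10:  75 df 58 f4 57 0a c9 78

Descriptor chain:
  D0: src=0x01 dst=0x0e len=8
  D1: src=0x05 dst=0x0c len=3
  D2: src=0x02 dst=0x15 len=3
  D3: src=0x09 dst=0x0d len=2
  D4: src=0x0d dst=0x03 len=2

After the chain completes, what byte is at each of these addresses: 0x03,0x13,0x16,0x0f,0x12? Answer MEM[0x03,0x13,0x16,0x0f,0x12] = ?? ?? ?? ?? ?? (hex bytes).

MEM[0x03,0x13,0x16,0x0f,0x12] = 55 f0 71 b8 14

  after D0: wrote 8B at 0x0e = b2b8710114f0091f
  after D1: wrote 3B at 0x0c = 14f009
  after D2: wrote 3B at 0x15 = b87101
  after D3: wrote 2B at 0x0d = 55f4
  after D4: wrote 2B at 0x03 = 55f4
query mem[0x03]=0x55, mem[0x13]=0xf0, mem[0x16]=0x71, mem[0x0f]=0xb8, mem[0x12]=0x14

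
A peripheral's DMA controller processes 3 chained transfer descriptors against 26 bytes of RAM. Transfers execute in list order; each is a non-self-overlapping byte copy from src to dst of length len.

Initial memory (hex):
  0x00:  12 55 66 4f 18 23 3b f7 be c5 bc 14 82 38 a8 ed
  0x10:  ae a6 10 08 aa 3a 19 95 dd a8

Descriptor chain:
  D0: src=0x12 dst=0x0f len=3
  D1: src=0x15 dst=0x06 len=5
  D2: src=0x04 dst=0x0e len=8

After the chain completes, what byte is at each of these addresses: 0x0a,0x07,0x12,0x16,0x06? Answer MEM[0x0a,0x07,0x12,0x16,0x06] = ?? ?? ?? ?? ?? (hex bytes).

MEM[0x0a,0x07,0x12,0x16,0x06] = a8 19 95 19 3a

#0 dst[0x0f+3] := {0x10,0x08,0xaa}
#1 dst[0x06+5] := {0x3a,0x19,0x95,0xdd,0xa8}
#2 dst[0x0e+8] := {0x18,0x23,0x3a,0x19,0x95,0xdd,0xa8,0x14}
query mem[0x0a]=0xa8, mem[0x07]=0x19, mem[0x12]=0x95, mem[0x16]=0x19, mem[0x06]=0x3a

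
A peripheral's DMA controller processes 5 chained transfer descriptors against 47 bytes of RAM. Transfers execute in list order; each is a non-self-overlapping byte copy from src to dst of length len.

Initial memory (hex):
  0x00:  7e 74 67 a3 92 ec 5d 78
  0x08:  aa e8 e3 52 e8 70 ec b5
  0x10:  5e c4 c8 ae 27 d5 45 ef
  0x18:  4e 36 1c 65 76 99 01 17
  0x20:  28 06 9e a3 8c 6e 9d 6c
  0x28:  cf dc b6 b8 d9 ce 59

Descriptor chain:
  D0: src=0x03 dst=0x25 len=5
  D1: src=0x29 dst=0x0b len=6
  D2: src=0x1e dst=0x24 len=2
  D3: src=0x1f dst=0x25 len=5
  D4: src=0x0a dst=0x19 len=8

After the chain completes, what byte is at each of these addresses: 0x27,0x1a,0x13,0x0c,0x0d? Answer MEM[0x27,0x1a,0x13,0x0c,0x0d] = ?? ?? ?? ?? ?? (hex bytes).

MEM[0x27,0x1a,0x13,0x0c,0x0d] = 06 78 ae b6 b8

D0: mem[0x25..0x29] <- [a3 92 ec 5d 78]
D1: mem[0x0b..0x10] <- [78 b6 b8 d9 ce 59]
D2: mem[0x24..0x25] <- [01 17]
D3: mem[0x25..0x29] <- [17 28 06 9e a3]
D4: mem[0x19..0x20] <- [e3 78 b6 b8 d9 ce 59 c4]
query mem[0x27]=0x06, mem[0x1a]=0x78, mem[0x13]=0xae, mem[0x0c]=0xb6, mem[0x0d]=0xb8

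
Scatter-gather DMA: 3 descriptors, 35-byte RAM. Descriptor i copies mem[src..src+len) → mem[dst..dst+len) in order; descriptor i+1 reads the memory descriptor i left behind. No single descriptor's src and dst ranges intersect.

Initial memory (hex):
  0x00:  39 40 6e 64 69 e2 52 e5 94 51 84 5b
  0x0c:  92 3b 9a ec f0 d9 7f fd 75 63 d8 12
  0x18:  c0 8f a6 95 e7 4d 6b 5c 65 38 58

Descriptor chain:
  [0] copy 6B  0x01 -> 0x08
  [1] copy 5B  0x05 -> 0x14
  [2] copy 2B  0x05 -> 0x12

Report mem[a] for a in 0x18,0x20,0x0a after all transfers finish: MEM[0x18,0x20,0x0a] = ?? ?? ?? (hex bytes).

MEM[0x18,0x20,0x0a] = 6e 65 64

#0 dst[0x08+6] := {0x40,0x6e,0x64,0x69,0xe2,0x52}
#1 dst[0x14+5] := {0xe2,0x52,0xe5,0x40,0x6e}
#2 dst[0x12+2] := {0xe2,0x52}
query mem[0x18]=0x6e, mem[0x20]=0x65, mem[0x0a]=0x64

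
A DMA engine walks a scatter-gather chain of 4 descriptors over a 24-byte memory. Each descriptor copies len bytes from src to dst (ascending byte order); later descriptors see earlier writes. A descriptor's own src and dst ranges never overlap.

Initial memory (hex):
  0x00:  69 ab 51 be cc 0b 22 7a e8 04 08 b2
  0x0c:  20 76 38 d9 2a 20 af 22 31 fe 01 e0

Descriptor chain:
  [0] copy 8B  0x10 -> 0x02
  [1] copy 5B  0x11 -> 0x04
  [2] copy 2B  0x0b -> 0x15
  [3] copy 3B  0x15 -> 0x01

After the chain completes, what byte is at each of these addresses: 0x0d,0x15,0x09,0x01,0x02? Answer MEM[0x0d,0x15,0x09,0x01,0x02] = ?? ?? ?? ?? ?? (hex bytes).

[0] 0x10->0x02 len=8 : 2a 20 af 22 31 fe 01 e0
[1] 0x11->0x04 len=5 : 20 af 22 31 fe
[2] 0x0b->0x15 len=2 : b2 20
[3] 0x15->0x01 len=3 : b2 20 e0
query mem[0x0d]=0x76, mem[0x15]=0xb2, mem[0x09]=0xe0, mem[0x01]=0xb2, mem[0x02]=0x20

MEM[0x0d,0x15,0x09,0x01,0x02] = 76 b2 e0 b2 20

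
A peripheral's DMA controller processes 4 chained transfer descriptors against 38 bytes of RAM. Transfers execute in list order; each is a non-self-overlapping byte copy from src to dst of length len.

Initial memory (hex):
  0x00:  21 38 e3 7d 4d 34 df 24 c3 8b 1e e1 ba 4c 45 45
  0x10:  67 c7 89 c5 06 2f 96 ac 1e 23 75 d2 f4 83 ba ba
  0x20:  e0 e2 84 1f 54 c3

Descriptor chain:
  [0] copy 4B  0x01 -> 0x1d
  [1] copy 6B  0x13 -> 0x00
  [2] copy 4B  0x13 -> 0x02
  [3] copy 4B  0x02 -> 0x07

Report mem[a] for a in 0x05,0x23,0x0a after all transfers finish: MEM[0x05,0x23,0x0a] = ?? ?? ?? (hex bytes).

#0 dst[0x1d+4] := {0x38,0xe3,0x7d,0x4d}
#1 dst[0x00+6] := {0xc5,0x06,0x2f,0x96,0xac,0x1e}
#2 dst[0x02+4] := {0xc5,0x06,0x2f,0x96}
#3 dst[0x07+4] := {0xc5,0x06,0x2f,0x96}
query mem[0x05]=0x96, mem[0x23]=0x1f, mem[0x0a]=0x96

MEM[0x05,0x23,0x0a] = 96 1f 96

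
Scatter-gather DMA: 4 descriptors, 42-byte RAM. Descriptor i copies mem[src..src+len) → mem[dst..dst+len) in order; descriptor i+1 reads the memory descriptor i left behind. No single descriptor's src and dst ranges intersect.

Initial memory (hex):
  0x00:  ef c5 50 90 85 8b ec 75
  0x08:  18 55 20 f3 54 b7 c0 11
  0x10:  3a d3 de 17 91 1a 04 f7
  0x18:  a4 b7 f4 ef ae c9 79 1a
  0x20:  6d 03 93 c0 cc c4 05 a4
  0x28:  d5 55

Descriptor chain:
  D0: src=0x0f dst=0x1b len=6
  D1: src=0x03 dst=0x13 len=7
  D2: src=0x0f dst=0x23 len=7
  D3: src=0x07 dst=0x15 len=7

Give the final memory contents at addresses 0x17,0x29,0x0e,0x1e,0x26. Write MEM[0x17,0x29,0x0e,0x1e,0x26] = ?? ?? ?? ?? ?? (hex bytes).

  after D0: wrote 6B at 0x1b = 113ad3de1791
  after D1: wrote 7B at 0x13 = 90858bec751855
  after D2: wrote 7B at 0x23 = 113ad3de90858b
  after D3: wrote 7B at 0x15 = 75185520f354b7
query mem[0x17]=0x55, mem[0x29]=0x8b, mem[0x0e]=0xc0, mem[0x1e]=0xde, mem[0x26]=0xde

MEM[0x17,0x29,0x0e,0x1e,0x26] = 55 8b c0 de de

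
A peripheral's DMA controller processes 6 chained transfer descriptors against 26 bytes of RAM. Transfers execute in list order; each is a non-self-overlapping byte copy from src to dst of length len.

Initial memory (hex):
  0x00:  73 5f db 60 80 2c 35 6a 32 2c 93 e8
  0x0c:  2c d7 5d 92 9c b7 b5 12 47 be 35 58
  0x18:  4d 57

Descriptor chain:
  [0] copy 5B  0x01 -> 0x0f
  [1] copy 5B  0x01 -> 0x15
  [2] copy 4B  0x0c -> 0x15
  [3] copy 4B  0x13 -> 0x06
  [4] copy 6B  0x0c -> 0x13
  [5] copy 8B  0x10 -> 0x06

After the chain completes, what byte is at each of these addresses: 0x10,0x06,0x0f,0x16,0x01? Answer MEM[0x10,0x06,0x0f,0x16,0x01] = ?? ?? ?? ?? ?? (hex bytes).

MEM[0x10,0x06,0x0f,0x16,0x01] = db db 5f 5f 5f

#0 dst[0x0f+5] := {0x5f,0xdb,0x60,0x80,0x2c}
#1 dst[0x15+5] := {0x5f,0xdb,0x60,0x80,0x2c}
#2 dst[0x15+4] := {0x2c,0xd7,0x5d,0x5f}
#3 dst[0x06+4] := {0x2c,0x47,0x2c,0xd7}
#4 dst[0x13+6] := {0x2c,0xd7,0x5d,0x5f,0xdb,0x60}
#5 dst[0x06+8] := {0xdb,0x60,0x80,0x2c,0xd7,0x5d,0x5f,0xdb}
query mem[0x10]=0xdb, mem[0x06]=0xdb, mem[0x0f]=0x5f, mem[0x16]=0x5f, mem[0x01]=0x5f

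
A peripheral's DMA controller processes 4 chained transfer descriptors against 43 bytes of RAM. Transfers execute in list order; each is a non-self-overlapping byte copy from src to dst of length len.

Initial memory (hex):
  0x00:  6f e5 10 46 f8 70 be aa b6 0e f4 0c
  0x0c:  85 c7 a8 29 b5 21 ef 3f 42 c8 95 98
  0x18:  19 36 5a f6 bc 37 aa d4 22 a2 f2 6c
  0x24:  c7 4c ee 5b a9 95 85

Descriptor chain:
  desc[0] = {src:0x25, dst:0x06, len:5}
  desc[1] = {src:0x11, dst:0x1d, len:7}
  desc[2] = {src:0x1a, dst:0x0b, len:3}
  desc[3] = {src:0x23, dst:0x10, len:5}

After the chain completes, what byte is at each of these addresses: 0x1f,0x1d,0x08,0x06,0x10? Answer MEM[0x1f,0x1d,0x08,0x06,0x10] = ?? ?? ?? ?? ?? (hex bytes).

#0 dst[0x06+5] := {0x4c,0xee,0x5b,0xa9,0x95}
#1 dst[0x1d+7] := {0x21,0xef,0x3f,0x42,0xc8,0x95,0x98}
#2 dst[0x0b+3] := {0x5a,0xf6,0xbc}
#3 dst[0x10+5] := {0x98,0xc7,0x4c,0xee,0x5b}
query mem[0x1f]=0x3f, mem[0x1d]=0x21, mem[0x08]=0x5b, mem[0x06]=0x4c, mem[0x10]=0x98

MEM[0x1f,0x1d,0x08,0x06,0x10] = 3f 21 5b 4c 98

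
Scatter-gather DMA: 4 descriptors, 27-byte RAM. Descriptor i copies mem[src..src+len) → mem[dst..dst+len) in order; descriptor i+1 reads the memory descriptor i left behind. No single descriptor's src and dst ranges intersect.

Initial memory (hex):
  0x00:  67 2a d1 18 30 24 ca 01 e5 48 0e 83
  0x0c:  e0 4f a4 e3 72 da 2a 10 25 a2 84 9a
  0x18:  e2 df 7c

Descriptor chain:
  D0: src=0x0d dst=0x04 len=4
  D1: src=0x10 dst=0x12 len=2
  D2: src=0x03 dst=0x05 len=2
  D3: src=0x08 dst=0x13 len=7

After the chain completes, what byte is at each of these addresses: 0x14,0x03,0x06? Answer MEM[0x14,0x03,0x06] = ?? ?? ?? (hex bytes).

[0] 0x0d->0x04 len=4 : 4f a4 e3 72
[1] 0x10->0x12 len=2 : 72 da
[2] 0x03->0x05 len=2 : 18 4f
[3] 0x08->0x13 len=7 : e5 48 0e 83 e0 4f a4
query mem[0x14]=0x48, mem[0x03]=0x18, mem[0x06]=0x4f

MEM[0x14,0x03,0x06] = 48 18 4f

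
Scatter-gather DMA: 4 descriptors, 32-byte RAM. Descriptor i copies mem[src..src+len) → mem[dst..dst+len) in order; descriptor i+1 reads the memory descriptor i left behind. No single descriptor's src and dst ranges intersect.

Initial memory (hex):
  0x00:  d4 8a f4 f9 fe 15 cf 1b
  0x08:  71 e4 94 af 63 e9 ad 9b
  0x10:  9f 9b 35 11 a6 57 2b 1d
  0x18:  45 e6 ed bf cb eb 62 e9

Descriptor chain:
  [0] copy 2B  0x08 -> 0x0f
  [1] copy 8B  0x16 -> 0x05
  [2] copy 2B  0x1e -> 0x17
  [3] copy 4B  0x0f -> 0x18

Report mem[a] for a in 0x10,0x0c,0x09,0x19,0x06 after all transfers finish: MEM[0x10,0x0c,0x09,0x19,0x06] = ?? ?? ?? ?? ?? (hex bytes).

[0] 0x08->0x0f len=2 : 71 e4
[1] 0x16->0x05 len=8 : 2b 1d 45 e6 ed bf cb eb
[2] 0x1e->0x17 len=2 : 62 e9
[3] 0x0f->0x18 len=4 : 71 e4 9b 35
query mem[0x10]=0xe4, mem[0x0c]=0xeb, mem[0x09]=0xed, mem[0x19]=0xe4, mem[0x06]=0x1d

MEM[0x10,0x0c,0x09,0x19,0x06] = e4 eb ed e4 1d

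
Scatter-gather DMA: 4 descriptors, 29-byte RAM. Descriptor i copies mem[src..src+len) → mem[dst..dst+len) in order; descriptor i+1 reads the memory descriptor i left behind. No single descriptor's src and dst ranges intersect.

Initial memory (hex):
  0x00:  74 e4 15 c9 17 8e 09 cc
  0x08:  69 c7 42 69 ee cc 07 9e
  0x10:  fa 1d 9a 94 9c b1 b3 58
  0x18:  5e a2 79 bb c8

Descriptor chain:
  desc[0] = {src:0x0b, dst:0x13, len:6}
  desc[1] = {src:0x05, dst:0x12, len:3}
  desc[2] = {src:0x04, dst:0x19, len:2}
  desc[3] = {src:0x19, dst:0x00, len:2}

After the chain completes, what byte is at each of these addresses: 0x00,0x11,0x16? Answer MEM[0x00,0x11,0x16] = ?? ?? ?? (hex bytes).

D0: mem[0x13..0x18] <- [69 ee cc 07 9e fa]
D1: mem[0x12..0x14] <- [8e 09 cc]
D2: mem[0x19..0x1a] <- [17 8e]
D3: mem[0x00..0x01] <- [17 8e]
query mem[0x00]=0x17, mem[0x11]=0x1d, mem[0x16]=0x07

MEM[0x00,0x11,0x16] = 17 1d 07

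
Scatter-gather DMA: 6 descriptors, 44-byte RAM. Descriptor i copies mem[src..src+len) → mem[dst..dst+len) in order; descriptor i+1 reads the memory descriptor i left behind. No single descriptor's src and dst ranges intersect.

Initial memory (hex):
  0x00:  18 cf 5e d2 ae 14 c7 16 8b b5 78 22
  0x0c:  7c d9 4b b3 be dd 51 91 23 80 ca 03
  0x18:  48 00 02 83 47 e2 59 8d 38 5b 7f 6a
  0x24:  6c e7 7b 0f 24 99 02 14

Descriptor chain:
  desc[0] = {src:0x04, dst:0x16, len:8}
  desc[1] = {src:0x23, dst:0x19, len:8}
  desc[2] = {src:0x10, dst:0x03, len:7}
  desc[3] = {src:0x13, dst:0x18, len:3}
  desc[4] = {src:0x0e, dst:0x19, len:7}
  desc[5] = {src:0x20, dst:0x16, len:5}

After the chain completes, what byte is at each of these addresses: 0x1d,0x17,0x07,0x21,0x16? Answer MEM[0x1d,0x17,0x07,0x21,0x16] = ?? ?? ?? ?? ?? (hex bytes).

#0 dst[0x16+8] := {0xae,0x14,0xc7,0x16,0x8b,0xb5,0x78,0x22}
#1 dst[0x19+8] := {0x6a,0x6c,0xe7,0x7b,0x0f,0x24,0x99,0x02}
#2 dst[0x03+7] := {0xbe,0xdd,0x51,0x91,0x23,0x80,0xae}
#3 dst[0x18+3] := {0x91,0x23,0x80}
#4 dst[0x19+7] := {0x4b,0xb3,0xbe,0xdd,0x51,0x91,0x23}
#5 dst[0x16+5] := {0x02,0x5b,0x7f,0x6a,0x6c}
query mem[0x1d]=0x51, mem[0x17]=0x5b, mem[0x07]=0x23, mem[0x21]=0x5b, mem[0x16]=0x02

MEM[0x1d,0x17,0x07,0x21,0x16] = 51 5b 23 5b 02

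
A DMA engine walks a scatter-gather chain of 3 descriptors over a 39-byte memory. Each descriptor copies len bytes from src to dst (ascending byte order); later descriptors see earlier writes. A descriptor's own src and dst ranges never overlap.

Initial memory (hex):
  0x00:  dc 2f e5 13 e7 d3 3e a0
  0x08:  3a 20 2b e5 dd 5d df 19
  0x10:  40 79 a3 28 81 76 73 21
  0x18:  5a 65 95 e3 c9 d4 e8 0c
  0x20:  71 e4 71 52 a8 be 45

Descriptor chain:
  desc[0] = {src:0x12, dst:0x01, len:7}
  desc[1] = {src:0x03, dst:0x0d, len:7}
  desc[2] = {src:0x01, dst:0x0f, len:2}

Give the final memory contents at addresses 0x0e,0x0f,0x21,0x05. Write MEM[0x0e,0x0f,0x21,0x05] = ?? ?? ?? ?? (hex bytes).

  after D0: wrote 7B at 0x01 = a328817673215a
  after D1: wrote 7B at 0x0d = 817673215a3a20
  after D2: wrote 2B at 0x0f = a328
query mem[0x0e]=0x76, mem[0x0f]=0xa3, mem[0x21]=0xe4, mem[0x05]=0x73

MEM[0x0e,0x0f,0x21,0x05] = 76 a3 e4 73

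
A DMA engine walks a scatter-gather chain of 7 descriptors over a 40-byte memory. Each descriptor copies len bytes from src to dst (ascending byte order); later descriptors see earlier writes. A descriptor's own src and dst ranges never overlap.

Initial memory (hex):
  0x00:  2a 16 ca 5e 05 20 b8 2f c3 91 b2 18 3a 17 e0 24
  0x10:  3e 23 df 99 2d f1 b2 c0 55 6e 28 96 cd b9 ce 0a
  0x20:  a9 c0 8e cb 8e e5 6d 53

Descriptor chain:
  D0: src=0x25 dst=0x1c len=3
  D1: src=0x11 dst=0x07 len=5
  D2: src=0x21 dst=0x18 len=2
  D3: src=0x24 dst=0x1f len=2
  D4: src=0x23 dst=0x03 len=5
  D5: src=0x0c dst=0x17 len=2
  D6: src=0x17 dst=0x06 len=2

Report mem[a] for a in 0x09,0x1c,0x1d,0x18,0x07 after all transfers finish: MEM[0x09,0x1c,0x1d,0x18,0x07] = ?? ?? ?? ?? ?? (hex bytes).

#0 dst[0x1c+3] := {0xe5,0x6d,0x53}
#1 dst[0x07+5] := {0x23,0xdf,0x99,0x2d,0xf1}
#2 dst[0x18+2] := {0xc0,0x8e}
#3 dst[0x1f+2] := {0x8e,0xe5}
#4 dst[0x03+5] := {0xcb,0x8e,0xe5,0x6d,0x53}
#5 dst[0x17+2] := {0x3a,0x17}
#6 dst[0x06+2] := {0x3a,0x17}
query mem[0x09]=0x99, mem[0x1c]=0xe5, mem[0x1d]=0x6d, mem[0x18]=0x17, mem[0x07]=0x17

MEM[0x09,0x1c,0x1d,0x18,0x07] = 99 e5 6d 17 17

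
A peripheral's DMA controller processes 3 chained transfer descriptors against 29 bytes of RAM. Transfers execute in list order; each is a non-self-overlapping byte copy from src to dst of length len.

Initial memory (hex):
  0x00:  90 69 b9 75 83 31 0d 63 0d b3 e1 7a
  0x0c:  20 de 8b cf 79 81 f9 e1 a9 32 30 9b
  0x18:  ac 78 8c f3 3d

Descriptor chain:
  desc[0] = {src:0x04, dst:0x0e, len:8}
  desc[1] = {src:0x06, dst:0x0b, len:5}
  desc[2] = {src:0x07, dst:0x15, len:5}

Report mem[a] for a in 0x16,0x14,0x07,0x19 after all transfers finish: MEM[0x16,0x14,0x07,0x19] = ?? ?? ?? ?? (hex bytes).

MEM[0x16,0x14,0x07,0x19] = 0d e1 63 0d

[0] 0x04->0x0e len=8 : 83 31 0d 63 0d b3 e1 7a
[1] 0x06->0x0b len=5 : 0d 63 0d b3 e1
[2] 0x07->0x15 len=5 : 63 0d b3 e1 0d
query mem[0x16]=0x0d, mem[0x14]=0xe1, mem[0x07]=0x63, mem[0x19]=0x0d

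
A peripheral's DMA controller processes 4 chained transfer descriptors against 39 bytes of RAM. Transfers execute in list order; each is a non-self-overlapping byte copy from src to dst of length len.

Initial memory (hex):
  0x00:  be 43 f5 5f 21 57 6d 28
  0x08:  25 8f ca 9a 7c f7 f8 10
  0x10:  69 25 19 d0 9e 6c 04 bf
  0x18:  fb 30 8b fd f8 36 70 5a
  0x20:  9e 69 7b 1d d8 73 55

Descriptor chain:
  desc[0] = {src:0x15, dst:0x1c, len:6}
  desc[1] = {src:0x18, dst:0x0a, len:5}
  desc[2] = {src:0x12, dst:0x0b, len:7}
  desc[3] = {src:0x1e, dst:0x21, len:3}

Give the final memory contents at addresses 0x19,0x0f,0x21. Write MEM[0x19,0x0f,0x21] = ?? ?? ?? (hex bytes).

D0: mem[0x1c..0x21] <- [6c 04 bf fb 30 8b]
D1: mem[0x0a..0x0e] <- [fb 30 8b fd 6c]
D2: mem[0x0b..0x11] <- [19 d0 9e 6c 04 bf fb]
D3: mem[0x21..0x23] <- [bf fb 30]
query mem[0x19]=0x30, mem[0x0f]=0x04, mem[0x21]=0xbf

MEM[0x19,0x0f,0x21] = 30 04 bf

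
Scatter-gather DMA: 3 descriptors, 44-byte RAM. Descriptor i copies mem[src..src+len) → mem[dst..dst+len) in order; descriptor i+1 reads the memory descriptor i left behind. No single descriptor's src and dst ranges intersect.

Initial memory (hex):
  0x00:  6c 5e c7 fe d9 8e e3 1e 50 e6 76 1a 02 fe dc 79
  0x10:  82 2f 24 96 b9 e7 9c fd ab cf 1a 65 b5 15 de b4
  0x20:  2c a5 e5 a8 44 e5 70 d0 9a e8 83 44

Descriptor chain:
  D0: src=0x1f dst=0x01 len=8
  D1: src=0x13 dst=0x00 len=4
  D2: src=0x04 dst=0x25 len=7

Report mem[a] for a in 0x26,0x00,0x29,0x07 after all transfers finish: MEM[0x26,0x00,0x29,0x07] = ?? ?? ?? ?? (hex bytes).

MEM[0x26,0x00,0x29,0x07] = a8 96 70 e5

D0: mem[0x01..0x08] <- [b4 2c a5 e5 a8 44 e5 70]
D1: mem[0x00..0x03] <- [96 b9 e7 9c]
D2: mem[0x25..0x2b] <- [e5 a8 44 e5 70 e6 76]
query mem[0x26]=0xa8, mem[0x00]=0x96, mem[0x29]=0x70, mem[0x07]=0xe5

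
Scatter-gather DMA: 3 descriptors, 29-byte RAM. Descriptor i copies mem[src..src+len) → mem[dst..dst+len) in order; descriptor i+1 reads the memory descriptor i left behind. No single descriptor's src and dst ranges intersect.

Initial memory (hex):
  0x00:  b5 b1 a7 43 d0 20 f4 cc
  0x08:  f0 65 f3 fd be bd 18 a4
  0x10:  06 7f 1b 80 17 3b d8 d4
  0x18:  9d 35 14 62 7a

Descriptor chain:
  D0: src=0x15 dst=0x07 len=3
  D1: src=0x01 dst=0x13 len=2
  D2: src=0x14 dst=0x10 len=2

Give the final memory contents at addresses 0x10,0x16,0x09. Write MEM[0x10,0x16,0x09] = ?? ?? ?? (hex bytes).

MEM[0x10,0x16,0x09] = a7 d8 d4

  after D0: wrote 3B at 0x07 = 3bd8d4
  after D1: wrote 2B at 0x13 = b1a7
  after D2: wrote 2B at 0x10 = a73b
query mem[0x10]=0xa7, mem[0x16]=0xd8, mem[0x09]=0xd4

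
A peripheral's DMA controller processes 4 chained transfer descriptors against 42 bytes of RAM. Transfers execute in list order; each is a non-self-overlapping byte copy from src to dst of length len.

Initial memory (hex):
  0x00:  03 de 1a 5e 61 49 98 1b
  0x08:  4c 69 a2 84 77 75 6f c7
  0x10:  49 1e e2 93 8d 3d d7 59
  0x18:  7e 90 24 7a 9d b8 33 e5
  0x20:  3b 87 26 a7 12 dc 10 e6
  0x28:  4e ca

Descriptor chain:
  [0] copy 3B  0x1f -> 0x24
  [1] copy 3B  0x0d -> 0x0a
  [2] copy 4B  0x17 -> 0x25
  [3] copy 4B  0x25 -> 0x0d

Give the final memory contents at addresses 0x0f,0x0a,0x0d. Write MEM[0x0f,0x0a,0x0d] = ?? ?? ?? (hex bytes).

MEM[0x0f,0x0a,0x0d] = 90 75 59

D0: mem[0x24..0x26] <- [e5 3b 87]
D1: mem[0x0a..0x0c] <- [75 6f c7]
D2: mem[0x25..0x28] <- [59 7e 90 24]
D3: mem[0x0d..0x10] <- [59 7e 90 24]
query mem[0x0f]=0x90, mem[0x0a]=0x75, mem[0x0d]=0x59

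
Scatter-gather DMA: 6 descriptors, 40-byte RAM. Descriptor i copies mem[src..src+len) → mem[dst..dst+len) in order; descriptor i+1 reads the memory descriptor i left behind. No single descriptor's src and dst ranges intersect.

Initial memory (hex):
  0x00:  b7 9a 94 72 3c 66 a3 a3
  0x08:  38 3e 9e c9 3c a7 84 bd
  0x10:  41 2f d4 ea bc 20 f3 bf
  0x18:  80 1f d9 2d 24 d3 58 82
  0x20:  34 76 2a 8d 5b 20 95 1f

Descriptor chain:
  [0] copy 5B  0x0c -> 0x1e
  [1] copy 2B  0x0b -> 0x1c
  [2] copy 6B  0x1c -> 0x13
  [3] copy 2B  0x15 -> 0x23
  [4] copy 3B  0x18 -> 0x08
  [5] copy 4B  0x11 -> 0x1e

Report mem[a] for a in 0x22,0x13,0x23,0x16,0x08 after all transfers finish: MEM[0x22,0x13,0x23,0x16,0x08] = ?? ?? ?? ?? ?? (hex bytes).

[0] 0x0c->0x1e len=5 : 3c a7 84 bd 41
[1] 0x0b->0x1c len=2 : c9 3c
[2] 0x1c->0x13 len=6 : c9 3c 3c a7 84 bd
[3] 0x15->0x23 len=2 : 3c a7
[4] 0x18->0x08 len=3 : bd 1f d9
[5] 0x11->0x1e len=4 : 2f d4 c9 3c
query mem[0x22]=0x41, mem[0x13]=0xc9, mem[0x23]=0x3c, mem[0x16]=0xa7, mem[0x08]=0xbd

MEM[0x22,0x13,0x23,0x16,0x08] = 41 c9 3c a7 bd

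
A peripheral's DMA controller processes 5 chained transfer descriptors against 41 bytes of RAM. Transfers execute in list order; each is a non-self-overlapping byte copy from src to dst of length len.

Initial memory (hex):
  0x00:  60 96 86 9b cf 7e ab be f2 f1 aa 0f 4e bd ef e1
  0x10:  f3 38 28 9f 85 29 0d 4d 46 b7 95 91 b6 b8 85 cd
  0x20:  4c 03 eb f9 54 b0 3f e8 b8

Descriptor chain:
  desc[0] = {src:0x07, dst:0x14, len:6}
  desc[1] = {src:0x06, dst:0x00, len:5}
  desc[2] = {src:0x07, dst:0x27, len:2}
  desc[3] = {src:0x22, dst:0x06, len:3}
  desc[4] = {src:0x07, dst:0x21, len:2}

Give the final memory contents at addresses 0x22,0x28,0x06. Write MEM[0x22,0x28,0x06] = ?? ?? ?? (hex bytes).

#0 dst[0x14+6] := {0xbe,0xf2,0xf1,0xaa,0x0f,0x4e}
#1 dst[0x00+5] := {0xab,0xbe,0xf2,0xf1,0xaa}
#2 dst[0x27+2] := {0xbe,0xf2}
#3 dst[0x06+3] := {0xeb,0xf9,0x54}
#4 dst[0x21+2] := {0xf9,0x54}
query mem[0x22]=0x54, mem[0x28]=0xf2, mem[0x06]=0xeb

MEM[0x22,0x28,0x06] = 54 f2 eb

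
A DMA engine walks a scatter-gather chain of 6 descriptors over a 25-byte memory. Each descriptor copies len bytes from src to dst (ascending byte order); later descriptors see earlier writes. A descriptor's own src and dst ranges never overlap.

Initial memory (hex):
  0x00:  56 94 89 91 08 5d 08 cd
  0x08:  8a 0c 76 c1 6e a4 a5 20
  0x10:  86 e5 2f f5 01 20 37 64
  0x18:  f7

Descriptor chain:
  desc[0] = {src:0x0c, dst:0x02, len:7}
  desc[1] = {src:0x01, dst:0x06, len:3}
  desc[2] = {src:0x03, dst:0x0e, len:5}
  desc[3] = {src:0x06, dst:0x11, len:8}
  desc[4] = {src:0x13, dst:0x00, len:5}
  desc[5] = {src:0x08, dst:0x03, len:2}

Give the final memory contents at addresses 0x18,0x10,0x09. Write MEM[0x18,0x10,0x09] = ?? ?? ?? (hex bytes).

  after D0: wrote 7B at 0x02 = 6ea4a52086e52f
  after D1: wrote 3B at 0x06 = 946ea4
  after D2: wrote 5B at 0x0e = a4a520946e
  after D3: wrote 8B at 0x11 = 946ea40c76c16ea4
  after D4: wrote 5B at 0x00 = a40c76c16e
  after D5: wrote 2B at 0x03 = a40c
query mem[0x18]=0xa4, mem[0x10]=0x20, mem[0x09]=0x0c

MEM[0x18,0x10,0x09] = a4 20 0c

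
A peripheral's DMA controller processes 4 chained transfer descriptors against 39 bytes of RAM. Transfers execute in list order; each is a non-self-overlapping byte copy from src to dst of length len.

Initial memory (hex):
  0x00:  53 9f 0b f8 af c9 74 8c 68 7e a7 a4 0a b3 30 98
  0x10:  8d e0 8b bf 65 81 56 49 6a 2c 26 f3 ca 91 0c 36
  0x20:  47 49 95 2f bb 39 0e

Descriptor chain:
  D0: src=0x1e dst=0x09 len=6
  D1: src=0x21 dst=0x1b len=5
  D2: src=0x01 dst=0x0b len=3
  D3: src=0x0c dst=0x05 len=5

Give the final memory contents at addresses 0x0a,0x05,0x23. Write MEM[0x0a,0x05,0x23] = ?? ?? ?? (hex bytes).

MEM[0x0a,0x05,0x23] = 36 0b 2f

#0 dst[0x09+6] := {0x0c,0x36,0x47,0x49,0x95,0x2f}
#1 dst[0x1b+5] := {0x49,0x95,0x2f,0xbb,0x39}
#2 dst[0x0b+3] := {0x9f,0x0b,0xf8}
#3 dst[0x05+5] := {0x0b,0xf8,0x2f,0x98,0x8d}
query mem[0x0a]=0x36, mem[0x05]=0x0b, mem[0x23]=0x2f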